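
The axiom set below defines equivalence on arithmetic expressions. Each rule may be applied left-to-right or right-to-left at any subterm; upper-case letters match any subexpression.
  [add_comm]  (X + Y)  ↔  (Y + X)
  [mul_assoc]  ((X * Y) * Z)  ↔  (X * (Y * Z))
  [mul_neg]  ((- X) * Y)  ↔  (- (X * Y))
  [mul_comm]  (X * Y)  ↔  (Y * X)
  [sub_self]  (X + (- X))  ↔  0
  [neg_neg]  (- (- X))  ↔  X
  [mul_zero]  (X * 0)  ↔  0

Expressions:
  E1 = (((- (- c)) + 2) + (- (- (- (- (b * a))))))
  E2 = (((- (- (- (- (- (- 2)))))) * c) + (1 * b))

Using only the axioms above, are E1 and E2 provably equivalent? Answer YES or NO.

NO

Every axiom is a valid identity, so a rewrite proof would force E1 and E2 to agree under every assignment.
At a=0, b=0, c=0: E1 = 2 but E2 = 0; they differ, so no derivation exists.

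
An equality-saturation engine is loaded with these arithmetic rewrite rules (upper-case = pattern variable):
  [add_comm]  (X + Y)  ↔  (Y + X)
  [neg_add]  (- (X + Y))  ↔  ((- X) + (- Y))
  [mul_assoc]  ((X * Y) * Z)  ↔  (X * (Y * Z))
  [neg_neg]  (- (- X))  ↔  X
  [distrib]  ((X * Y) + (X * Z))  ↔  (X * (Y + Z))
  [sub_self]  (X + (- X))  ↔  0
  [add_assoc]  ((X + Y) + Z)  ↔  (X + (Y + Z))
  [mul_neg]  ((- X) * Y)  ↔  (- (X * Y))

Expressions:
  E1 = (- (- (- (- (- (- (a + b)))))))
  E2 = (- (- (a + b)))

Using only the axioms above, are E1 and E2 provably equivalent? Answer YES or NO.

YES

step 1: neg_neg (→) rewrites (- (- (- (a + b)))) into (- (a + b)), now (- (- (- (- (a + b)))))
step 2: neg_neg (→) rewrites (- (- (- (- (a + b))))) into (- (- (a + b))), which is E2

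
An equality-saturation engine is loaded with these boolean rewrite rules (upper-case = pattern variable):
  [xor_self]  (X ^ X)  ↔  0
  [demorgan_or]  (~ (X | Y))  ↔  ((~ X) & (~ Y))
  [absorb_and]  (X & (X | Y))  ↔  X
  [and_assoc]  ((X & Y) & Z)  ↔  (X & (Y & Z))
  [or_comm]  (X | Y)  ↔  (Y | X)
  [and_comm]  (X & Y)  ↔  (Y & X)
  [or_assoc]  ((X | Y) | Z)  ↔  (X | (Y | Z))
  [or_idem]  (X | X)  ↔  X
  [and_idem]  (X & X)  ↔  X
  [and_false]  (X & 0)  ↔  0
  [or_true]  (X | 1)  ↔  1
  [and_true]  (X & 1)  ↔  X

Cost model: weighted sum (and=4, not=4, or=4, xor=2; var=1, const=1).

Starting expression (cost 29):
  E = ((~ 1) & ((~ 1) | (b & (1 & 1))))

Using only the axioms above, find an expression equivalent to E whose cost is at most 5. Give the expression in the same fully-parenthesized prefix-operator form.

(~ 1)   [cost 5]

step 1: and_true (→) rewrites (1 & 1) into 1, now ((~ 1) & ((~ 1) | (b & 1)))
step 2: and_true (→) rewrites (b & 1) into b, now ((~ 1) & ((~ 1) | b))
step 3: absorb_and (→) rewrites ((~ 1) & ((~ 1) | b)) into (~ 1), reaching cost 5 (bound 5)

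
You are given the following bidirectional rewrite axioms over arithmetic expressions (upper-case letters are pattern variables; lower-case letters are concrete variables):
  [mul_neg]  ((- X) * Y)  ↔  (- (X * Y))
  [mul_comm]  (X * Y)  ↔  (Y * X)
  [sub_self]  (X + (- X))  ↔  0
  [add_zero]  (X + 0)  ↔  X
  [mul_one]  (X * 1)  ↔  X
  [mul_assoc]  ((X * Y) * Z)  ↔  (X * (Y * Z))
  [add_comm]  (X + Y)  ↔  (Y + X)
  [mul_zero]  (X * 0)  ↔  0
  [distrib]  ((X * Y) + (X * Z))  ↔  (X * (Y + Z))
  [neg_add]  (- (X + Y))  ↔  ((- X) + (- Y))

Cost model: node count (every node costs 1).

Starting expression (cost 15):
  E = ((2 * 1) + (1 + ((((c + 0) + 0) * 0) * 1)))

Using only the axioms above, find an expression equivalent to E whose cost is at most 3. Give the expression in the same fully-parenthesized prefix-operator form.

(2 + 1)   [cost 3]

step 1: add_zero (→) rewrites (c + 0) into c, now ((2 * 1) + (1 + (((c + 0) * 0) * 1)))
step 2: add_zero (→) rewrites (c + 0) into c, now ((2 * 1) + (1 + ((c * 0) * 1)))
step 3: mul_zero (→) rewrites (c * 0) into 0, now ((2 * 1) + (1 + (0 * 1)))
step 4: mul_one (→) rewrites (0 * 1) into 0, now ((2 * 1) + (1 + 0))
step 5: mul_one (→) rewrites (2 * 1) into 2, now (2 + (1 + 0))
step 6: add_zero (→) rewrites (1 + 0) into 1, reaching cost 3 (bound 3)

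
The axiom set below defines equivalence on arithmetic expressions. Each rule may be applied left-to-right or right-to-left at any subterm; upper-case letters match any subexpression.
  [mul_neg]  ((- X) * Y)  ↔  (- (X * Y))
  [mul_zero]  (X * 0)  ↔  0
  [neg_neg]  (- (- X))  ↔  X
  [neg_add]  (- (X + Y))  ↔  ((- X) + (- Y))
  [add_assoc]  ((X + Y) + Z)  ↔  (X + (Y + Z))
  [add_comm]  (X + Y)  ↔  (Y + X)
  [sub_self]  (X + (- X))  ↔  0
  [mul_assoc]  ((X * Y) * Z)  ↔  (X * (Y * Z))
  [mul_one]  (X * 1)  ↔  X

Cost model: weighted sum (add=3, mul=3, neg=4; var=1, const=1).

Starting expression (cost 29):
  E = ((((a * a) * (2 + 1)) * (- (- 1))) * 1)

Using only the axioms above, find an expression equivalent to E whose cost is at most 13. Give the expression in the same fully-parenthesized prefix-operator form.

((a * a) * (2 + 1))   [cost 13]

(1) (- (- 1))  =[neg_neg →]=  1    ⊢ ((((a * a) * (2 + 1)) * 1) * 1)
(2) (((a * a) * (2 + 1)) * 1)  =[mul_one →]=  ((a * a) * (2 + 1))    ⊢ (((a * a) * (2 + 1)) * 1)
(3) (((a * a) * (2 + 1)) * 1)  =[mul_one →]=  ((a * a) * (2 + 1))    ⊢ cost 13, within 13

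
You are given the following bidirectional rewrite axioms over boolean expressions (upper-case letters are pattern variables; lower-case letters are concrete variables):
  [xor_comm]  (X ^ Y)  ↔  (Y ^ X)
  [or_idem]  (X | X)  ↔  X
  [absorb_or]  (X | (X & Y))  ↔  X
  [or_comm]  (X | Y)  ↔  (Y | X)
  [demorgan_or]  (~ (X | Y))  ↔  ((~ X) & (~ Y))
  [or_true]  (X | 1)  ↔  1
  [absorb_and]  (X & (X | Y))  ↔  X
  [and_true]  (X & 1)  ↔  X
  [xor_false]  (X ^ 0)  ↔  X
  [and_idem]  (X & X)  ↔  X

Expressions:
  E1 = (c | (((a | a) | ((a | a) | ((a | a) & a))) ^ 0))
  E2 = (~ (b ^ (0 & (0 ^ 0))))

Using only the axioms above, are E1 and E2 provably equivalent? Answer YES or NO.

Every axiom is a valid identity, so a rewrite proof would force E1 and E2 to agree under every assignment.
At a=0, b=0, c=0: E1 = 0 but E2 = 1; they differ, so no derivation exists.

NO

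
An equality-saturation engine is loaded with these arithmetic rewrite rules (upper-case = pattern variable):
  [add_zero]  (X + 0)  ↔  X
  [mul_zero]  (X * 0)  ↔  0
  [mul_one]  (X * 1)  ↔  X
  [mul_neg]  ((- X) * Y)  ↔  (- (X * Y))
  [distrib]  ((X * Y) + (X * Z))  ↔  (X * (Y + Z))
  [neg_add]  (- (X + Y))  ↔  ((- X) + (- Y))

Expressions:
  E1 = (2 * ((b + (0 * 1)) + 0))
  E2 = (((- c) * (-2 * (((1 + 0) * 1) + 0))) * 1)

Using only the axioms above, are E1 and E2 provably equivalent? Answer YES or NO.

NO

The axioms are sound identities: if E1 ↔* E2 then E1 and E2 evaluate identically under any assignment.
Under b=0, c=1: E1 evaluates to 0, E2 to 2. Distinct ⇒ no rewrite sequence connects them.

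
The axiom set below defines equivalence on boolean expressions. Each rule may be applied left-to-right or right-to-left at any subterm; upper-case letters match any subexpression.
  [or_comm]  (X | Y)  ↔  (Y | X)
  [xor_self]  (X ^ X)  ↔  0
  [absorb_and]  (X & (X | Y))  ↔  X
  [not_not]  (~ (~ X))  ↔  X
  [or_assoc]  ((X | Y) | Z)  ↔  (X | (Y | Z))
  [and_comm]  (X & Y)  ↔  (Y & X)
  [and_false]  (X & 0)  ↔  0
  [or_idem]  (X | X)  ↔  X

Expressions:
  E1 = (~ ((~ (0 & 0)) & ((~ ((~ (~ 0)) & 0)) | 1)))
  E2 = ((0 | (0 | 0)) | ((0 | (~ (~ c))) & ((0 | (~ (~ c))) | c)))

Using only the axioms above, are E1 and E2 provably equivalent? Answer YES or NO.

NO

Every axiom is a valid identity, so a rewrite proof would force E1 and E2 to agree under every assignment.
At c=1: E1 = 0 but E2 = 1; they differ, so no derivation exists.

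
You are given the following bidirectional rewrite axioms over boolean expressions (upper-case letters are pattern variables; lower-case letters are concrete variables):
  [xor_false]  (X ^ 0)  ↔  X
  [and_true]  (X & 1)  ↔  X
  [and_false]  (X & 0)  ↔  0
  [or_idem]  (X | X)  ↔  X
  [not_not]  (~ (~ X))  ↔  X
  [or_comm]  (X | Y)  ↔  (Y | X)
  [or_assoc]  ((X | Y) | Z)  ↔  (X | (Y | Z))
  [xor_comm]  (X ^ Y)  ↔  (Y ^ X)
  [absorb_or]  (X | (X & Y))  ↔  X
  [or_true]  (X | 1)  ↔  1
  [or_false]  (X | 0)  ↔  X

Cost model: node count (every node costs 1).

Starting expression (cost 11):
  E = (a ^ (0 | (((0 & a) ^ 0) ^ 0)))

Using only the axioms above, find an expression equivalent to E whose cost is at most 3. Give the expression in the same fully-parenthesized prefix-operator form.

(a ^ 0)   [cost 3]

(1) (((0 & a) ^ 0) ^ 0)  =[xor_false →]=  ((0 & a) ^ 0)    ⊢ (a ^ (0 | ((0 & a) ^ 0)))
(2) ((0 & a) ^ 0)  =[xor_false →]=  (0 & a)    ⊢ (a ^ (0 | (0 & a)))
(3) (0 | (0 & a))  =[absorb_or →]=  0    ⊢ cost 3, within 3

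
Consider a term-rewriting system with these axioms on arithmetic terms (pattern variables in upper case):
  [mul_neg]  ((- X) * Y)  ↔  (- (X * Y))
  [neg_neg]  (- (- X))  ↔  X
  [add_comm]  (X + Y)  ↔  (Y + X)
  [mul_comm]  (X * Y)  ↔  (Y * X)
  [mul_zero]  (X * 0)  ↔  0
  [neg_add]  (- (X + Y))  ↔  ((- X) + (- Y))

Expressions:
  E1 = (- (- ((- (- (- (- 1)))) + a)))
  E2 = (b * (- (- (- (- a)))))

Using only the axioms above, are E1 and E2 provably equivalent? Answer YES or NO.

Every axiom is a valid identity, so a rewrite proof would force E1 and E2 to agree under every assignment.
At a=0, b=0: E1 = 1 but E2 = 0; they differ, so no derivation exists.

NO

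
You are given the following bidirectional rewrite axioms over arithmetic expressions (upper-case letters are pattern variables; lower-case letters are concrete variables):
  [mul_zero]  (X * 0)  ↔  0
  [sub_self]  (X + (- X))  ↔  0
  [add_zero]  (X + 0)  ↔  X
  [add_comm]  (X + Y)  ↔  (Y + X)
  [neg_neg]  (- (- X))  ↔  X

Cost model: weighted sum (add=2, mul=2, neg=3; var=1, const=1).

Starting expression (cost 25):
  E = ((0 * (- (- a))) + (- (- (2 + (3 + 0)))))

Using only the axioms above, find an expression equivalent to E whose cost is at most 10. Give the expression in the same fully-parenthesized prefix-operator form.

((0 * a) + (2 + 3))   [cost 10]

(1) (- (- (2 + (3 + 0))))  =[neg_neg →]=  (2 + (3 + 0))    ⊢ ((0 * (- (- a))) + (2 + (3 + 0)))
(2) (3 + 0)  =[add_zero →]=  3    ⊢ ((0 * (- (- a))) + (2 + 3))
(3) (- (- a))  =[neg_neg →]=  a    ⊢ cost 10, within 10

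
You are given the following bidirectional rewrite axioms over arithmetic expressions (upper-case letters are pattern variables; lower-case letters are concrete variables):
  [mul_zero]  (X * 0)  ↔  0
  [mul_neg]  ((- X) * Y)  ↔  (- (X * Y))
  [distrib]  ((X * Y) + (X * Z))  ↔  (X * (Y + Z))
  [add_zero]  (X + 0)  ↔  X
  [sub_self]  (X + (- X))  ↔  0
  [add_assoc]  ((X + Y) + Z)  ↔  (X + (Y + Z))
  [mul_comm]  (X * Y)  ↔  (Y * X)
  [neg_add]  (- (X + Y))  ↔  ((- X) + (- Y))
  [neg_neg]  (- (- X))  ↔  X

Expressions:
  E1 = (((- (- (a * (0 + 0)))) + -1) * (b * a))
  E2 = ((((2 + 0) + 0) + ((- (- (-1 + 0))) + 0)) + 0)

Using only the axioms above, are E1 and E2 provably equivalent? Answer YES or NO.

The axioms are sound identities: if E1 ↔* E2 then E1 and E2 evaluate identically under any assignment.
Under a=0, b=0: E1 evaluates to 0, E2 to 1. Distinct ⇒ no rewrite sequence connects them.

NO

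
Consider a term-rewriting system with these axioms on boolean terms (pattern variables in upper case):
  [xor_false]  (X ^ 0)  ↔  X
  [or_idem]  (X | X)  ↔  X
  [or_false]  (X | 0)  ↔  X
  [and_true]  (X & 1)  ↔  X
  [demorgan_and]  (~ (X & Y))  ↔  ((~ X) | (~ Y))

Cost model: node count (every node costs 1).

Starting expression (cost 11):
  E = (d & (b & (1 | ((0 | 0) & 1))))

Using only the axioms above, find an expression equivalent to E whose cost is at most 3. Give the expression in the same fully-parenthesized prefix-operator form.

1. [and_true →] ((0 | 0) & 1)  →  (0 | 0);  E = (d & (b & (1 | (0 | 0))))
2. [or_idem →] (0 | 0)  →  0;  E = (d & (b & (1 | 0)))
3. [or_false →] (1 | 0)  →  1;  E = (d & (b & 1))
4. [and_true →] (b & 1)  →  b;  cost 3 ≤ 3, done

(d & b)   [cost 3]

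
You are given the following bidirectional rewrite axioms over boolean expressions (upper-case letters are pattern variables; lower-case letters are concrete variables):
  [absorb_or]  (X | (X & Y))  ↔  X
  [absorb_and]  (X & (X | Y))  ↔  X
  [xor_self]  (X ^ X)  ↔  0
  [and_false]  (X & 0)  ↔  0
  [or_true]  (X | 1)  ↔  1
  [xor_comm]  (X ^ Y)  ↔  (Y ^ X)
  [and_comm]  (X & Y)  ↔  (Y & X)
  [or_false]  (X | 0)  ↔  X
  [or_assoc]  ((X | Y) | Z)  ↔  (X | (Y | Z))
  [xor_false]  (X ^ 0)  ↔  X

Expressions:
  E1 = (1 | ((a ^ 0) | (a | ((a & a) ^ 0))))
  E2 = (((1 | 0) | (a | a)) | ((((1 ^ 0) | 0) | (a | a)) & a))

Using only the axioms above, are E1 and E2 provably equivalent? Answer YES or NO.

YES

1. [xor_false →] ((a & a) ^ 0)  →  (a & a);  E1 = (1 | ((a ^ 0) | (a | (a & a))))
2. [xor_false →] (a ^ 0)  →  a;  E1 = (1 | (a | (a | (a & a))))
3. [absorb_or →] (a | (a & a))  →  a;  E1 = (1 | (a | a))
4. [or_false ←] 1  →  (1 | 0);  E1 = ((1 | 0) | (a | a))
5. [absorb_or ←] ((1 | 0) | (a | a))  →  (((1 | 0) | (a | a)) | (((1 | 0) | (a | a)) & a))
6. [xor_false ←] 1  →  (1 ^ 0);  this is E2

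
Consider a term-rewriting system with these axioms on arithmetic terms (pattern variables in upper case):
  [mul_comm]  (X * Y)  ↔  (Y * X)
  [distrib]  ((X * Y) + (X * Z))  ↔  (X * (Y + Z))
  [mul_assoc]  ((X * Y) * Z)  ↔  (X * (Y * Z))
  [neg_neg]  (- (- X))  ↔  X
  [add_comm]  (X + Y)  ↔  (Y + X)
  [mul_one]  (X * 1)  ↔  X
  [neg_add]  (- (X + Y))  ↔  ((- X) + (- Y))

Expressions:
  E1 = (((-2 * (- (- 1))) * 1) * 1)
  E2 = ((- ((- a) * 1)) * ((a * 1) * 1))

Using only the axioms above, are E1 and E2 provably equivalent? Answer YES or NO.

Every axiom is a valid identity, so a rewrite proof would force E1 and E2 to agree under every assignment.
At a=0: E1 = -2 but E2 = 0; they differ, so no derivation exists.

NO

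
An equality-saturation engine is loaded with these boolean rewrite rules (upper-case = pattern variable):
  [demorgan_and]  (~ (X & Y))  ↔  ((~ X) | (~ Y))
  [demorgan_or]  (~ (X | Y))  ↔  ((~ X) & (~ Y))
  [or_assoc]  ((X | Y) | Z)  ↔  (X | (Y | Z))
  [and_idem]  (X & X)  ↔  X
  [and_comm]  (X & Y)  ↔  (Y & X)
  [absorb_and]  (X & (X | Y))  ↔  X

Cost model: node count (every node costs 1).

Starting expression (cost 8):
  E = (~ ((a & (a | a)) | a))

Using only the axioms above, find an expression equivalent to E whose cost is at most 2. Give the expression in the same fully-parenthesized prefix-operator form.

(~ a)   [cost 2]

step 1: absorb_and (→) rewrites (a & (a | a)) into a, now (~ (a | a))
step 2: demorgan_or (→) rewrites (~ (a | a)) into ((~ a) & (~ a))
step 3: and_idem (→) rewrites ((~ a) & (~ a)) into (~ a), reaching cost 2 (bound 2)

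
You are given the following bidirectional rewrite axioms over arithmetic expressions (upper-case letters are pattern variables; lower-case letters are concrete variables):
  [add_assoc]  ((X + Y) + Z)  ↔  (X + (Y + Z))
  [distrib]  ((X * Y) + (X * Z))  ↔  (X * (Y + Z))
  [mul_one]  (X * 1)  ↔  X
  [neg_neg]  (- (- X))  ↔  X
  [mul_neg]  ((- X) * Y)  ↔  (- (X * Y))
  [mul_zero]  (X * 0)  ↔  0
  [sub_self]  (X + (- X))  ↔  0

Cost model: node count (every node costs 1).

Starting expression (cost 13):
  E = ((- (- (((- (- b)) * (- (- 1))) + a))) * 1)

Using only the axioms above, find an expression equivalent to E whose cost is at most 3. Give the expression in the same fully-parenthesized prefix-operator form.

1. [neg_neg →] (- (- (((- (- b)) * (- (- 1))) + a)))  →  (((- (- b)) * (- (- 1))) + a);  E = ((((- (- b)) * (- (- 1))) + a) * 1)
2. [mul_one →] ((((- (- b)) * (- (- 1))) + a) * 1)  →  (((- (- b)) * (- (- 1))) + a)
3. [neg_neg →] (- (- b))  →  b;  E = ((b * (- (- 1))) + a)
4. [neg_neg →] (- (- 1))  →  1;  E = ((b * 1) + a)
5. [mul_one →] (b * 1)  →  b;  cost 3 ≤ 3, done

(b + a)   [cost 3]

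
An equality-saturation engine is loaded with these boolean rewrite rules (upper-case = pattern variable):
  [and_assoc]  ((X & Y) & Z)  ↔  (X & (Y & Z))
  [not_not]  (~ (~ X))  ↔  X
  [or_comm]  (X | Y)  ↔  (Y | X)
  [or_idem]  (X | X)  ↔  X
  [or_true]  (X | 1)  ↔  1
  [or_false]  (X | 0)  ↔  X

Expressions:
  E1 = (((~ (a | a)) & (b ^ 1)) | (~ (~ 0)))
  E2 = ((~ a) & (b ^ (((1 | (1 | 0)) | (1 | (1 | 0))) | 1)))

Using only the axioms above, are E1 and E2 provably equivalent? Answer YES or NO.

step 1: or_idem (→) rewrites (a | a) into a, now (((~ a) & (b ^ 1)) | (~ (~ 0)))
step 2: not_not (→) rewrites (~ (~ 0)) into 0, now (((~ a) & (b ^ 1)) | 0)
step 3: or_false (→) rewrites (((~ a) & (b ^ 1)) | 0) into ((~ a) & (b ^ 1))
step 4: or_idem (←) rewrites 1 into (1 | 1), now ((~ a) & (b ^ (1 | 1)))
step 5: or_idem (←) rewrites 1 into (1 | 1), now ((~ a) & (b ^ ((1 | 1) | 1)))
step 6: or_false (←) rewrites 1 into (1 | 0), now ((~ a) & (b ^ ((1 | (1 | 0)) | 1)))
step 7: or_idem (←) rewrites (1 | (1 | 0)) into ((1 | (1 | 0)) | (1 | (1 | 0))), which is E2

YES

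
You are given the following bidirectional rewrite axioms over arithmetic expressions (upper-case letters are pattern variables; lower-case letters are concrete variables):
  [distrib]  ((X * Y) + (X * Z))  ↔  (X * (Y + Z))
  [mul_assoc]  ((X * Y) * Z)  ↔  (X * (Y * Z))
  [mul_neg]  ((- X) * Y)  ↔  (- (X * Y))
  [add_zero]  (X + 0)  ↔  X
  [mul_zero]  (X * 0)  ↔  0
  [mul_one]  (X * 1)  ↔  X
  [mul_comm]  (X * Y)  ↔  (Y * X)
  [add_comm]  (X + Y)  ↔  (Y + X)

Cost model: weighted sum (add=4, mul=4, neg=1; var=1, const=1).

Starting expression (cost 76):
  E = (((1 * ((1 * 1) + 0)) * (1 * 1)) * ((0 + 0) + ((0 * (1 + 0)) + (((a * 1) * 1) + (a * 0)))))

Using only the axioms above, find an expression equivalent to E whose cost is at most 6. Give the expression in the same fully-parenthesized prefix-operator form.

(a + 0)   [cost 6]

1. [mul_one →] ((a * 1) * 1)  →  (a * 1);  E = (((1 * ((1 * 1) + 0)) * (1 * 1)) * ((0 + 0) + ((0 * (1 + 0)) + ((a * 1) + (a * 0)))))
2. [distrib →] ((a * 1) + (a * 0))  →  (a * (1 + 0));  E = (((1 * ((1 * 1) + 0)) * (1 * 1)) * ((0 + 0) + ((0 * (1 + 0)) + (a * (1 + 0)))))
3. [add_zero →] ((1 * 1) + 0)  →  (1 * 1);  E = (((1 * (1 * 1)) * (1 * 1)) * ((0 + 0) + ((0 * (1 + 0)) + (a * (1 + 0)))))
4. [add_zero →] (1 + 0)  →  1;  E = (((1 * (1 * 1)) * (1 * 1)) * ((0 + 0) + ((0 * 1) + (a * (1 + 0)))))
5. [mul_comm →] (((1 * (1 * 1)) * (1 * 1)) * ((0 + 0) + ((0 * 1) + (a * (1 + 0)))))  →  (((0 + 0) + ((0 * 1) + (a * (1 + 0)))) * ((1 * (1 * 1)) * (1 * 1)))
6. [mul_one →] (1 * 1)  →  1;  E = (((0 + 0) + ((0 * 1) + (a * (1 + 0)))) * ((1 * (1 * 1)) * 1))
7. [add_zero →] (1 + 0)  →  1;  E = (((0 + 0) + ((0 * 1) + (a * 1))) * ((1 * (1 * 1)) * 1))
8. [mul_one →] (0 * 1)  →  0;  E = (((0 + 0) + (0 + (a * 1))) * ((1 * (1 * 1)) * 1))
9. [mul_one →] (1 * 1)  →  1;  E = (((0 + 0) + (0 + (a * 1))) * ((1 * 1) * 1))
10. [mul_one →] ((1 * 1) * 1)  →  (1 * 1);  E = (((0 + 0) + (0 + (a * 1))) * (1 * 1))
11. [add_zero →] (0 + 0)  →  0;  E = ((0 + (0 + (a * 1))) * (1 * 1))
12. [mul_one →] (1 * 1)  →  1;  E = ((0 + (0 + (a * 1))) * 1)
13. [mul_one →] (a * 1)  →  a;  E = ((0 + (0 + a)) * 1)
14. [add_comm →] (0 + (0 + a))  →  ((0 + a) + 0);  E = (((0 + a) + 0) * 1)
15. [mul_one →] (((0 + a) + 0) * 1)  →  ((0 + a) + 0)
16. [add_comm →] (0 + a)  →  (a + 0);  E = ((a + 0) + 0)
17. [add_zero →] (a + 0)  →  a;  cost 6 ≤ 6, done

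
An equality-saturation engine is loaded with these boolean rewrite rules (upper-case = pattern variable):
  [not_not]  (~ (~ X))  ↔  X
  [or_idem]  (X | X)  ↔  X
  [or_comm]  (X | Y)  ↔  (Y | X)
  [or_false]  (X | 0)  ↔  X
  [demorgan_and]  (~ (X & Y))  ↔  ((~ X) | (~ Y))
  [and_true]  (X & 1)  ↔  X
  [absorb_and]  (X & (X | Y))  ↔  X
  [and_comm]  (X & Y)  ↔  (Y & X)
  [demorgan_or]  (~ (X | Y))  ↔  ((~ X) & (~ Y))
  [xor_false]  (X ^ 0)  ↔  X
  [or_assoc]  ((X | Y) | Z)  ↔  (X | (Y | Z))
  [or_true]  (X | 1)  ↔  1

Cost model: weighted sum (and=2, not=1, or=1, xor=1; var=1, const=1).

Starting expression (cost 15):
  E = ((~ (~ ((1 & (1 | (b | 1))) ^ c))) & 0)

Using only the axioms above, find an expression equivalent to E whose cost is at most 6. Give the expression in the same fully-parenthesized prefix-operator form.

((1 ^ c) & 0)   [cost 6]

1. [or_true →] (b | 1)  →  1;  E = ((~ (~ ((1 & (1 | 1)) ^ c))) & 0)
2. [not_not →] (~ (~ ((1 & (1 | 1)) ^ c)))  →  ((1 & (1 | 1)) ^ c);  E = (((1 & (1 | 1)) ^ c) & 0)
3. [absorb_and →] (1 & (1 | 1))  →  1;  cost 6 ≤ 6, done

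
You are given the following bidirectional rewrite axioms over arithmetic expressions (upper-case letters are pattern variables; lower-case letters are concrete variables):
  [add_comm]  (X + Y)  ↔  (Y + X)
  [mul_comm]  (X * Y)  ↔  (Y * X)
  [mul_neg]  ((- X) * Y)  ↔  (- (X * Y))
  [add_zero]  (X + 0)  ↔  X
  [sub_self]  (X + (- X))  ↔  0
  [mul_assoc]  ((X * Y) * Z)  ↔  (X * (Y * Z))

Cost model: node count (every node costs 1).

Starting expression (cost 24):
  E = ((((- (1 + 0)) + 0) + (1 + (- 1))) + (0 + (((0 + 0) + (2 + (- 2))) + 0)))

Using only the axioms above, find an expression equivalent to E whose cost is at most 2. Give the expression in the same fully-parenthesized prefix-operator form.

step 1: sub_self (→) rewrites (2 + (- 2)) into 0, now ((((- (1 + 0)) + 0) + (1 + (- 1))) + (0 + (((0 + 0) + 0) + 0)))
step 2: add_zero (→) rewrites (1 + 0) into 1, now ((((- 1) + 0) + (1 + (- 1))) + (0 + (((0 + 0) + 0) + 0)))
step 3: add_zero (→) rewrites (((0 + 0) + 0) + 0) into ((0 + 0) + 0), now ((((- 1) + 0) + (1 + (- 1))) + (0 + ((0 + 0) + 0)))
step 4: add_zero (→) rewrites ((0 + 0) + 0) into (0 + 0), now ((((- 1) + 0) + (1 + (- 1))) + (0 + (0 + 0)))
step 5: add_zero (→) rewrites ((- 1) + 0) into (- 1), now (((- 1) + (1 + (- 1))) + (0 + (0 + 0)))
step 6: add_zero (→) rewrites (0 + 0) into 0, now (((- 1) + (1 + (- 1))) + (0 + 0))
step 7: sub_self (→) rewrites (1 + (- 1)) into 0, now (((- 1) + 0) + (0 + 0))
step 8: add_zero (→) rewrites (0 + 0) into 0, now (((- 1) + 0) + 0)
step 9: add_zero (→) rewrites ((- 1) + 0) into (- 1), now ((- 1) + 0)
step 10: add_zero (→) rewrites ((- 1) + 0) into (- 1), reaching cost 2 (bound 2)

(- 1)   [cost 2]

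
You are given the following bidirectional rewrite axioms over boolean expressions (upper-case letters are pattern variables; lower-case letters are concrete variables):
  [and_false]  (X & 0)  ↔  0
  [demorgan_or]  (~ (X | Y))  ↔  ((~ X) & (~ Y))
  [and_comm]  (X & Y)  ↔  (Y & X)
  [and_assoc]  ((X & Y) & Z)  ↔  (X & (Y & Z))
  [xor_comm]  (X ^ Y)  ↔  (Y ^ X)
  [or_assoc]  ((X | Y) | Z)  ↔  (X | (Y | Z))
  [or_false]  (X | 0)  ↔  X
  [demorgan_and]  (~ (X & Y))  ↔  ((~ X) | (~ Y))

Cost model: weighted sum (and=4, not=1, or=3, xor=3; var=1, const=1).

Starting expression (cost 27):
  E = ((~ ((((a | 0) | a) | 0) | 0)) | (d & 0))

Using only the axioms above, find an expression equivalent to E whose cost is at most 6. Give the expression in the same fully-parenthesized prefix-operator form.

step 1: or_assoc (→) rewrites (((a | 0) | a) | 0) into ((a | 0) | (a | 0)), now ((~ (((a | 0) | (a | 0)) | 0)) | (d & 0))
step 2: or_false (→) rewrites (a | 0) into a, now ((~ (((a | 0) | a) | 0)) | (d & 0))
step 3: and_false (→) rewrites (d & 0) into 0, now ((~ (((a | 0) | a) | 0)) | 0)
step 4: or_false (→) rewrites (a | 0) into a, now ((~ ((a | a) | 0)) | 0)
step 5: or_false (→) rewrites ((~ ((a | a) | 0)) | 0) into (~ ((a | a) | 0))
step 6: or_false (→) rewrites ((a | a) | 0) into (a | a), reaching cost 6 (bound 6)

(~ (a | a))   [cost 6]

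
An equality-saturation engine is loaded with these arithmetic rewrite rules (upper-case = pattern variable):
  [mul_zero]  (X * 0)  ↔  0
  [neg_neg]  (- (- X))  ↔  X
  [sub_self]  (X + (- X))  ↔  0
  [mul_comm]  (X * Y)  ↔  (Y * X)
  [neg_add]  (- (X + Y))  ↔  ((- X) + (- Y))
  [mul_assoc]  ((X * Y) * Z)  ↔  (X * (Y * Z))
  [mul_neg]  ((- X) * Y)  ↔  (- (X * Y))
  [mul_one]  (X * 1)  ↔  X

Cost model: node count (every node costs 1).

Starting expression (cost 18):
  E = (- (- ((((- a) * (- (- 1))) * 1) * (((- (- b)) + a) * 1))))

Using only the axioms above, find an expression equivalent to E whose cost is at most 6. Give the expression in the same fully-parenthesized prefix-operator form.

step 1: neg_neg (→) rewrites (- (- ((((- a) * (- (- 1))) * 1) * (((- (- b)) + a) * 1)))) into ((((- a) * (- (- 1))) * 1) * (((- (- b)) + a) * 1))
step 2: mul_one (→) rewrites (((- a) * (- (- 1))) * 1) into ((- a) * (- (- 1))), now (((- a) * (- (- 1))) * (((- (- b)) + a) * 1))
step 3: neg_neg (→) rewrites (- (- 1)) into 1, now (((- a) * 1) * (((- (- b)) + a) * 1))
step 4: mul_one (→) rewrites ((- a) * 1) into (- a), now ((- a) * (((- (- b)) + a) * 1))
step 5: mul_one (→) rewrites (((- (- b)) + a) * 1) into ((- (- b)) + a), now ((- a) * ((- (- b)) + a))
step 6: neg_neg (→) rewrites (- (- b)) into b, reaching cost 6 (bound 6)

((- a) * (b + a))   [cost 6]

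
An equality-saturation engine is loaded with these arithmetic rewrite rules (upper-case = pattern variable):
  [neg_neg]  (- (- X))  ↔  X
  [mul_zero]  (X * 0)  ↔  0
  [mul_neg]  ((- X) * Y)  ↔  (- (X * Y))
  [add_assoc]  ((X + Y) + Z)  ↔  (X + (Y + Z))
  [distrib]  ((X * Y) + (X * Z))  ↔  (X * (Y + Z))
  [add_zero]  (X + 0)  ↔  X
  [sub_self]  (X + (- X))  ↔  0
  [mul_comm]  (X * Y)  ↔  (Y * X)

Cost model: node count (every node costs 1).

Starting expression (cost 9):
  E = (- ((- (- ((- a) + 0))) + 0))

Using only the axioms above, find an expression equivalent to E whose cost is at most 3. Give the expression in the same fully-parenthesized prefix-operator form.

(- (- a))   [cost 3]

1. [add_zero →] ((- (- ((- a) + 0))) + 0)  →  (- (- ((- a) + 0)));  E = (- (- (- ((- a) + 0))))
2. [add_zero →] ((- a) + 0)  →  (- a);  E = (- (- (- (- a))))
3. [neg_neg →] (- (- (- (- a))))  →  (- (- a));  cost 3 ≤ 3, done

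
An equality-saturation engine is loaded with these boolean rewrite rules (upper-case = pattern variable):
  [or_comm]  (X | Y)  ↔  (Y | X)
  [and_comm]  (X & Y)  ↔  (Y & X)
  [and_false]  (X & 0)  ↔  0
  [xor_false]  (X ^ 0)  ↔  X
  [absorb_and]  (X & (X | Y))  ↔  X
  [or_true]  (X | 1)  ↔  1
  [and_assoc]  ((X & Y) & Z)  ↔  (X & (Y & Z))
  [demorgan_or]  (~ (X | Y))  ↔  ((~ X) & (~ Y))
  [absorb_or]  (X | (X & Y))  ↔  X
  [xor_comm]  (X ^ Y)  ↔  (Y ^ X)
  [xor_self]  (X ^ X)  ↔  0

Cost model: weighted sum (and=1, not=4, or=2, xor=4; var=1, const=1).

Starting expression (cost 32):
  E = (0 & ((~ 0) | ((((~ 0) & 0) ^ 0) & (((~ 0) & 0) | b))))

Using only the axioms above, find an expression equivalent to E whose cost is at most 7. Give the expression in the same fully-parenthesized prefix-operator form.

(0 & (~ 0))   [cost 7]

1. [xor_false →] (((~ 0) & 0) ^ 0)  →  ((~ 0) & 0);  E = (0 & ((~ 0) | (((~ 0) & 0) & (((~ 0) & 0) | b))))
2. [absorb_and →] (((~ 0) & 0) & (((~ 0) & 0) | b))  →  ((~ 0) & 0);  E = (0 & ((~ 0) | ((~ 0) & 0)))
3. [absorb_or →] ((~ 0) | ((~ 0) & 0))  →  (~ 0);  cost 7 ≤ 7, done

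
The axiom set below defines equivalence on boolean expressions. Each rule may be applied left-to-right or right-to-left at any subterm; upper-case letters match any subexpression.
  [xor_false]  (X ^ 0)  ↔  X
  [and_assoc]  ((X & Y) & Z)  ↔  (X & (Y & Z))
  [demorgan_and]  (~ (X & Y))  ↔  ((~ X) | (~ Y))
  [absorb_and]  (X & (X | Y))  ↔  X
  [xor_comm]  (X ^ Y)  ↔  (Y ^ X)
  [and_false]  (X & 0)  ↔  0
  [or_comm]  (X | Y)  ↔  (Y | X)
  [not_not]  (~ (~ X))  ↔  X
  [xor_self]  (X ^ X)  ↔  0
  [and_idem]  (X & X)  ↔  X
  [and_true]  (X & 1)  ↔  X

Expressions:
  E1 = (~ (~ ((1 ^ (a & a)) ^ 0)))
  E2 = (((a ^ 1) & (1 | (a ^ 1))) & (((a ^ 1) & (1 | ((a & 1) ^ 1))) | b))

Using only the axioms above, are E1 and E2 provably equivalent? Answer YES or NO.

YES

step 1: and_idem (→) rewrites (a & a) into a, now (~ (~ ((1 ^ a) ^ 0)))
step 2: xor_false (→) rewrites ((1 ^ a) ^ 0) into (1 ^ a), now (~ (~ (1 ^ a)))
step 3: not_not (→) rewrites (~ (~ (1 ^ a))) into (1 ^ a)
step 4: xor_comm (→) rewrites (1 ^ a) into (a ^ 1)
step 5: absorb_and (←) rewrites (a ^ 1) into ((a ^ 1) & ((a ^ 1) | 1))
step 6: or_comm (→) rewrites ((a ^ 1) | 1) into (1 | (a ^ 1)), now ((a ^ 1) & (1 | (a ^ 1)))
step 7: absorb_and (←) rewrites ((a ^ 1) & (1 | (a ^ 1))) into (((a ^ 1) & (1 | (a ^ 1))) & (((a ^ 1) & (1 | (a ^ 1))) | b))
step 8: and_true (←) rewrites a into (a & 1), which is E2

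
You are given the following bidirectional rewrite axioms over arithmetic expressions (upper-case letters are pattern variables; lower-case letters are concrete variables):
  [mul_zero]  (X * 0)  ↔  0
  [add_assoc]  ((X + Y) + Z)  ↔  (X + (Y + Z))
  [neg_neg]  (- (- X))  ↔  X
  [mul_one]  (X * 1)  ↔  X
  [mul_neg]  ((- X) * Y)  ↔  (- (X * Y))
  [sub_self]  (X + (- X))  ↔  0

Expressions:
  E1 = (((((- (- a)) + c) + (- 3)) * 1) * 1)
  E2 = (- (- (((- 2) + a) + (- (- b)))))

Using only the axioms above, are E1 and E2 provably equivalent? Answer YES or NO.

The axioms are sound identities: if E1 ↔* E2 then E1 and E2 evaluate identically under any assignment.
Under a=0, b=0, c=0: E1 evaluates to -3, E2 to -2. Distinct ⇒ no rewrite sequence connects them.

NO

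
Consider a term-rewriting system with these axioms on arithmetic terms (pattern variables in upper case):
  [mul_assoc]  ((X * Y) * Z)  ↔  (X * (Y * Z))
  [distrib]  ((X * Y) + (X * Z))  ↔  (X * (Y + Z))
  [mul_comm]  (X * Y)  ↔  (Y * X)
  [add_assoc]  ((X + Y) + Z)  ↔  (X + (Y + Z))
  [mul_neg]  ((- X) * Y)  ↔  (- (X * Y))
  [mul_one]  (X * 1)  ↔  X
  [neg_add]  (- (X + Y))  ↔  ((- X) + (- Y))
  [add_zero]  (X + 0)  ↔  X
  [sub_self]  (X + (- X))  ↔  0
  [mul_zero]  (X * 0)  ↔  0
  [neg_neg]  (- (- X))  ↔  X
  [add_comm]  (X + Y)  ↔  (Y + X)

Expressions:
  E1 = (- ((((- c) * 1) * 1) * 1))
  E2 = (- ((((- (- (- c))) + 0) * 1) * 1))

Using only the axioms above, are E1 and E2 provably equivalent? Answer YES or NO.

YES

step 1: mul_one (→) rewrites ((((- c) * 1) * 1) * 1) into (((- c) * 1) * 1), now (- (((- c) * 1) * 1))
step 2: add_zero (←) rewrites (- c) into ((- c) + 0), now (- ((((- c) + 0) * 1) * 1))
step 3: neg_neg (←) rewrites (- c) into (- (- (- c))), which is E2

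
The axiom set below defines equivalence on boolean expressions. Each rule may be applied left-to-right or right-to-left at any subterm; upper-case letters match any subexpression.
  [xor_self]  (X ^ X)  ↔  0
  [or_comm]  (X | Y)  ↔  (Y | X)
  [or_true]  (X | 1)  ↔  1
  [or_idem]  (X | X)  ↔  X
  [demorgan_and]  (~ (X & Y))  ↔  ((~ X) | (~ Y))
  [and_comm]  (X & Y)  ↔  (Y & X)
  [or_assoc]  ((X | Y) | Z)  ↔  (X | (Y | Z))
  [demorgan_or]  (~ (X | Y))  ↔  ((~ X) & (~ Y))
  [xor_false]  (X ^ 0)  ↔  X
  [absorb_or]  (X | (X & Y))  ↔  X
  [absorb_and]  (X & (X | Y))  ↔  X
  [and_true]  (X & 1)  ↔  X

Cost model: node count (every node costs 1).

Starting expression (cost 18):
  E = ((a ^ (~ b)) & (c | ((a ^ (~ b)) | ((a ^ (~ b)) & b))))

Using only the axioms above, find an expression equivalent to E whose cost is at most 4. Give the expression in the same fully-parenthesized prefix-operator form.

(a ^ (~ b))   [cost 4]

1. [or_comm →] (c | ((a ^ (~ b)) | ((a ^ (~ b)) & b)))  →  (((a ^ (~ b)) | ((a ^ (~ b)) & b)) | c);  E = ((a ^ (~ b)) & (((a ^ (~ b)) | ((a ^ (~ b)) & b)) | c))
2. [absorb_or →] ((a ^ (~ b)) | ((a ^ (~ b)) & b))  →  (a ^ (~ b));  E = ((a ^ (~ b)) & ((a ^ (~ b)) | c))
3. [absorb_and →] ((a ^ (~ b)) & ((a ^ (~ b)) | c))  →  (a ^ (~ b));  cost 4 ≤ 4, done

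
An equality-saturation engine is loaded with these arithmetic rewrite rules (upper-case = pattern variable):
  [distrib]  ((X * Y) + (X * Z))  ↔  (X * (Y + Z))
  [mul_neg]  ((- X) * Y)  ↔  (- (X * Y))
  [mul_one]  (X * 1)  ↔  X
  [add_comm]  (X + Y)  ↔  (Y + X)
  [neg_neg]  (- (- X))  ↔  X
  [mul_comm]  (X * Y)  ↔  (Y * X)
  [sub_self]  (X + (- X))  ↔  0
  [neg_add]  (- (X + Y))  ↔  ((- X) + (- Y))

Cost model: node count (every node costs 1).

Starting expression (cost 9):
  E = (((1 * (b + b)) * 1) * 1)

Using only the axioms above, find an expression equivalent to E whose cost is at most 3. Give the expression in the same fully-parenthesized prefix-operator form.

(b + b)   [cost 3]

(1) ((1 * (b + b)) * 1)  =[mul_one →]=  (1 * (b + b))    ⊢ ((1 * (b + b)) * 1)
(2) (1 * (b + b))  =[mul_comm →]=  ((b + b) * 1)    ⊢ (((b + b) * 1) * 1)
(3) ((b + b) * 1)  =[mul_one →]=  (b + b)    ⊢ ((b + b) * 1)
(4) ((b + b) * 1)  =[mul_one →]=  (b + b)    ⊢ cost 3, within 3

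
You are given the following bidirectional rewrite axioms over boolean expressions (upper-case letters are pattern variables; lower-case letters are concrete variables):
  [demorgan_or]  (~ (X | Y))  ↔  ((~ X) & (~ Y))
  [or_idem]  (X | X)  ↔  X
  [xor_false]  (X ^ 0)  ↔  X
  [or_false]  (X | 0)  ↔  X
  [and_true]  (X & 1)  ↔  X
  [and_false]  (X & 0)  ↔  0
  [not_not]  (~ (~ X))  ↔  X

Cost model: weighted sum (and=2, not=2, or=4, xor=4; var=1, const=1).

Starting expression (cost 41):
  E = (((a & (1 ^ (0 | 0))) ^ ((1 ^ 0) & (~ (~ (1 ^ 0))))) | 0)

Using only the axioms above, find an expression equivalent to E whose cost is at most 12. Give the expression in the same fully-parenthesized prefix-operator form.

((a & 1) ^ (1 & 1))   [cost 12]

step 1: or_false (→) rewrites (((a & (1 ^ (0 | 0))) ^ ((1 ^ 0) & (~ (~ (1 ^ 0))))) | 0) into ((a & (1 ^ (0 | 0))) ^ ((1 ^ 0) & (~ (~ (1 ^ 0)))))
step 2: xor_false (→) rewrites (1 ^ 0) into 1, now ((a & (1 ^ (0 | 0))) ^ ((1 ^ 0) & (~ (~ 1))))
step 3: or_idem (→) rewrites (0 | 0) into 0, now ((a & (1 ^ 0)) ^ ((1 ^ 0) & (~ (~ 1))))
step 4: not_not (→) rewrites (~ (~ 1)) into 1, now ((a & (1 ^ 0)) ^ ((1 ^ 0) & 1))
step 5: xor_false (→) rewrites (1 ^ 0) into 1, now ((a & (1 ^ 0)) ^ (1 & 1))
step 6: xor_false (→) rewrites (1 ^ 0) into 1, reaching cost 12 (bound 12)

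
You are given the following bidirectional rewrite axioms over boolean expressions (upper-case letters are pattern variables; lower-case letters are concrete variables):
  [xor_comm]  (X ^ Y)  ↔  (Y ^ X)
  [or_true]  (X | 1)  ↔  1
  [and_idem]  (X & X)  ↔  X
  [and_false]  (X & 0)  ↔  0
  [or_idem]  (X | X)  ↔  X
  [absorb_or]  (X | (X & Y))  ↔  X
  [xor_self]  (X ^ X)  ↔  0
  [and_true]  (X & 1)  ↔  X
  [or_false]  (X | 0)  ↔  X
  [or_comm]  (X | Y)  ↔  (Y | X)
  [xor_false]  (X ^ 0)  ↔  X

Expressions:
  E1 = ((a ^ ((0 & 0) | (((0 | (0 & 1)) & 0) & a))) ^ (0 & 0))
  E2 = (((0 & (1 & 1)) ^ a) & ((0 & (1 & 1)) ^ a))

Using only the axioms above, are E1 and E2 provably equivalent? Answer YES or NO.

1. [absorb_or →] (0 | (0 & 1))  →  0;  E1 = ((a ^ ((0 & 0) | ((0 & 0) & a))) ^ (0 & 0))
2. [xor_comm →] (a ^ ((0 & 0) | ((0 & 0) & a)))  →  (((0 & 0) | ((0 & 0) & a)) ^ a);  E1 = ((((0 & 0) | ((0 & 0) & a)) ^ a) ^ (0 & 0))
3. [absorb_or →] ((0 & 0) | ((0 & 0) & a))  →  (0 & 0);  E1 = (((0 & 0) ^ a) ^ (0 & 0))
4. [and_idem →] (0 & 0)  →  0;  E1 = ((0 ^ a) ^ (0 & 0))
5. [and_idem →] (0 & 0)  →  0;  E1 = ((0 ^ a) ^ 0)
6. [xor_false →] ((0 ^ a) ^ 0)  →  (0 ^ a)
7. [and_true ←] 0  →  (0 & 1);  E1 = ((0 & 1) ^ a)
8. [and_true ←] 1  →  (1 & 1);  E1 = ((0 & (1 & 1)) ^ a)
9. [and_idem ←] ((0 & (1 & 1)) ^ a)  →  (((0 & (1 & 1)) ^ a) & ((0 & (1 & 1)) ^ a));  this is E2

YES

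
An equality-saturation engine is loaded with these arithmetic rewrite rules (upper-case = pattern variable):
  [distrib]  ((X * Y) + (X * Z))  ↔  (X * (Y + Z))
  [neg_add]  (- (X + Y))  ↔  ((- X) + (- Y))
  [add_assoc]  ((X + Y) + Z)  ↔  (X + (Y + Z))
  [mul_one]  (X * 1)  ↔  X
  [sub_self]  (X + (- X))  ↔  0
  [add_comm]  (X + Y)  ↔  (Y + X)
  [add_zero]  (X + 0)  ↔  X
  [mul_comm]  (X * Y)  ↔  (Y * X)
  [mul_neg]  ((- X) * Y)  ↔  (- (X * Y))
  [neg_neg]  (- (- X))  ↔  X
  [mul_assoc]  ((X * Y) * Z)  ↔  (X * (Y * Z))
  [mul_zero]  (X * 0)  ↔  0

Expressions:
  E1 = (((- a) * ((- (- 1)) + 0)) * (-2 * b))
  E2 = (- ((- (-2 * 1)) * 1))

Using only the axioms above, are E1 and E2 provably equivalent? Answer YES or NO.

Every axiom is a valid identity, so a rewrite proof would force E1 and E2 to agree under every assignment.
At a=0, b=0: E1 = 0 but E2 = -2; they differ, so no derivation exists.

NO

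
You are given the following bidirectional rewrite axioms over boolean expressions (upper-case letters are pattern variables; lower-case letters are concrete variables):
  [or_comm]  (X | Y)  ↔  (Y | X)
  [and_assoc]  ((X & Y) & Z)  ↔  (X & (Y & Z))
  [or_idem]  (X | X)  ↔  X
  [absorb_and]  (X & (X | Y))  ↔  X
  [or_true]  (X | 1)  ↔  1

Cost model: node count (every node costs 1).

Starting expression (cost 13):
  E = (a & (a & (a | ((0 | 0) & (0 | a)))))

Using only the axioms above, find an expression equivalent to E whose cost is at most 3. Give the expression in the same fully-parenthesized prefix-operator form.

step 1: or_idem (→) rewrites (0 | 0) into 0, now (a & (a & (a | (0 & (0 | a)))))
step 2: absorb_and (→) rewrites (0 & (0 | a)) into 0, now (a & (a & (a | 0)))
step 3: absorb_and (→) rewrites (a & (a | 0)) into a, reaching cost 3 (bound 3)

(a & a)   [cost 3]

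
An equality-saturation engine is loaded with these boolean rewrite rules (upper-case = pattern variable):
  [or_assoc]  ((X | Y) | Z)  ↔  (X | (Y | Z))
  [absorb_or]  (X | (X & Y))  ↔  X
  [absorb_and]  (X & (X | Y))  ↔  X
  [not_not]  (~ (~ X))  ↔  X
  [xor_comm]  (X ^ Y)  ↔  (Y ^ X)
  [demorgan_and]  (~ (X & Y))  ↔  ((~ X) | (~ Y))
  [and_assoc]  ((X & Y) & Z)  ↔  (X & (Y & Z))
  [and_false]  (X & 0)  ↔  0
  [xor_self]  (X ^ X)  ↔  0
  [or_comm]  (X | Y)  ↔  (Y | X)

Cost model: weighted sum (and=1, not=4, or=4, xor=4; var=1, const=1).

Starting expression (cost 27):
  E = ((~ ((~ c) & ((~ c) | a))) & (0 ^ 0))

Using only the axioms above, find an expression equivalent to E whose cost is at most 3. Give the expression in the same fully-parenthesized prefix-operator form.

(c & 0)   [cost 3]

(1) (0 ^ 0)  =[xor_self →]=  0    ⊢ ((~ ((~ c) & ((~ c) | a))) & 0)
(2) ((~ c) & ((~ c) | a))  =[absorb_and →]=  (~ c)    ⊢ ((~ (~ c)) & 0)
(3) (~ (~ c))  =[not_not →]=  c    ⊢ cost 3, within 3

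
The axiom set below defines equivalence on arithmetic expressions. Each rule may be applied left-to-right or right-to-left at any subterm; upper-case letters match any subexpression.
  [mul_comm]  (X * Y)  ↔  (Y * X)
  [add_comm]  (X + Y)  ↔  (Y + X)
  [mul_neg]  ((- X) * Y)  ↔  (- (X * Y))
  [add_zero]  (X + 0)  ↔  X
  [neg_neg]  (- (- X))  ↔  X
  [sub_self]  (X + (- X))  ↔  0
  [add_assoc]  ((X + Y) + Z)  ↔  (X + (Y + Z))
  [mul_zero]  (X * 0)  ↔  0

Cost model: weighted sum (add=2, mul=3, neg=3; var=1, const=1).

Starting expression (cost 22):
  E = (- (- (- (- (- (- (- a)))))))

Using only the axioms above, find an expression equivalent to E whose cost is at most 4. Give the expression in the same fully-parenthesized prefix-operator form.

step 1: neg_neg (→) rewrites (- (- (- a))) into (- a), now (- (- (- (- (- a)))))
step 2: neg_neg (→) rewrites (- (- (- a))) into (- a), now (- (- (- a)))
step 3: neg_neg (→) rewrites (- (- a)) into a, reaching cost 4 (bound 4)

(- a)   [cost 4]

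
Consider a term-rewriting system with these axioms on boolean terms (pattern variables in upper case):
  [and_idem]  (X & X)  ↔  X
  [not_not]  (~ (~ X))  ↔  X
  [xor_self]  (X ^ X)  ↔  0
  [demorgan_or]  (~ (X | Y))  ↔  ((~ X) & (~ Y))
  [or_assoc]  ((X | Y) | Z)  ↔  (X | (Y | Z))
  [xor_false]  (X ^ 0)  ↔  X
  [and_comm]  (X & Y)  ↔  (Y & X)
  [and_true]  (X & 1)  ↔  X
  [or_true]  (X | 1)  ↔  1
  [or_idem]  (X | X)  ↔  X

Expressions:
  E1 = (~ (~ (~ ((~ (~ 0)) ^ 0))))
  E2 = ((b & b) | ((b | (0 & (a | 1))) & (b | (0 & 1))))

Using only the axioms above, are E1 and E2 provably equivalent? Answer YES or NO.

NO

Every axiom is a valid identity, so a rewrite proof would force E1 and E2 to agree under every assignment.
At a=0, b=0: E1 = 1 but E2 = 0; they differ, so no derivation exists.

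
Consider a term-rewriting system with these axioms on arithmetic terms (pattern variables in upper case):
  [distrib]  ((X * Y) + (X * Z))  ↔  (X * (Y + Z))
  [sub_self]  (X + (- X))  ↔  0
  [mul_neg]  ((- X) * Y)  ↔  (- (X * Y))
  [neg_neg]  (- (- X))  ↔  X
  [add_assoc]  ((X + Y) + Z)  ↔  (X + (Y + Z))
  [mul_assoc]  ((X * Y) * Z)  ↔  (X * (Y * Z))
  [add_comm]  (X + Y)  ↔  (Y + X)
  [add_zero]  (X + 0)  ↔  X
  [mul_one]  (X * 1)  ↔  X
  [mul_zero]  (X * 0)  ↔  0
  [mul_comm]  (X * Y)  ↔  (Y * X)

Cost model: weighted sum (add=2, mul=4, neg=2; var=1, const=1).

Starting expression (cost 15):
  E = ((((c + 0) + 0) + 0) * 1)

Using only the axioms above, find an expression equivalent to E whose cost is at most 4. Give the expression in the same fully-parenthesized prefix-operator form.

(c + 0)   [cost 4]

step 1: mul_one (→) rewrites ((((c + 0) + 0) + 0) * 1) into (((c + 0) + 0) + 0)
step 2: add_zero (→) rewrites (((c + 0) + 0) + 0) into ((c + 0) + 0)
step 3: add_zero (→) rewrites ((c + 0) + 0) into (c + 0), reaching cost 4 (bound 4)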